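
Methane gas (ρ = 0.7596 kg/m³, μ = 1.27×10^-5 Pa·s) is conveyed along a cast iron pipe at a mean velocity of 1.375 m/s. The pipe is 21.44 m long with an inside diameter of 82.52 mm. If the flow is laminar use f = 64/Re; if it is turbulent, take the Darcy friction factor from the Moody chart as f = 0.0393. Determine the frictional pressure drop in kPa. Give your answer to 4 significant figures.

ΔP ≈ 0.007332 kPa

Reynolds number Re = ρVD/μ = 0.7596 · 1.375 · 0.08252 / 1.27e-05 = 6786.
Re > 4000 → turbulent; use the Moody-chart value f = 0.0393.
Darcy-Weisbach: ΔP = f(L/D)(ρV²/2) = 0.0393·(21.44/0.08252)·(0.7596·1.375²/2) = 0.0393·259.8·0.7181 = 7.332 Pa.
ΔP = 7.332 Pa = 0.007332 kPa.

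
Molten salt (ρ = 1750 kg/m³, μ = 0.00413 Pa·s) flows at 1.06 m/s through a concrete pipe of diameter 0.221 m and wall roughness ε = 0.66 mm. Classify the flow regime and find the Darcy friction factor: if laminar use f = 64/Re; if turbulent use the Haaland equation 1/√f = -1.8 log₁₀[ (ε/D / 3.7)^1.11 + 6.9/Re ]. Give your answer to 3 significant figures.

f ≈ 0.0274

Re = ρVD/μ = 1750·1.06·0.221/0.00413 = 9.926e+04.
Re > 4000 → turbulent. ε/D = 0.00066/0.221 = 0.00299; Haaland: 1/√f = -1.8 log₁₀[0.000369 + 6.95e-05] = 6.045, so f = 0.02737.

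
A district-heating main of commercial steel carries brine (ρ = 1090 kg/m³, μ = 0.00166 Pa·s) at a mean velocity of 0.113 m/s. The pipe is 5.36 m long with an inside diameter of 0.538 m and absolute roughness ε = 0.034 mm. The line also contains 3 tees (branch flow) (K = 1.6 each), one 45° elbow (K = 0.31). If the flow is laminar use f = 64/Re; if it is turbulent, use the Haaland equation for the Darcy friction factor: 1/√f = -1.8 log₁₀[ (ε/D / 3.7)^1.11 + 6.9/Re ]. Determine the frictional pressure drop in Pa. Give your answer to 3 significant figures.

ΔP ≈ 37.1 Pa

Reynolds number Re = ρVD/μ = 1090 · 0.113 · 0.538 / 0.00166 = 3.992e+04.
Re > 4000 → turbulent. Relative roughness ε/D = 3.4e-05/0.538 = 6.32e-05. Haaland: 1/√f = -1.8 log₁₀[(6.32e-05/3.7)^1.11 + 6.9/3.992e+04] = -1.8 log₁₀[5.11e-06 + 0.000173] = 6.749, so f = 0.02195.
Total minor-loss coefficient ΣK = 3·1.6 + 1·0.31 = 5.11.
ΔP = [f·L/D + ΣK]·(ρV²/2) = [0.02195·5.36/0.538 + 5.11]·(1090·0.113²/2) = [0.2187 + 5.11]·6.959 = 37.08 Pa.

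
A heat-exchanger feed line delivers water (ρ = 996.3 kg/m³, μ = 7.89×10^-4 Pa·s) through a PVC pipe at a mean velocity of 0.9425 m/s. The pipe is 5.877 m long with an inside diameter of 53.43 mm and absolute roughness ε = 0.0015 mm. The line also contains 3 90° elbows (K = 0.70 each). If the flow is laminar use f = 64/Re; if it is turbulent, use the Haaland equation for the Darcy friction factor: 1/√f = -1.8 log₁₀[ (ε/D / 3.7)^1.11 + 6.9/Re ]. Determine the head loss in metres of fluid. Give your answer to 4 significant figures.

h_f ≈ 0.1933 m

Reynolds number Re = ρVD/μ = 996.3 · 0.9425 · 0.05343 / 0.000789 = 6.359e+04.
Re > 4000 → turbulent. Relative roughness ε/D = 1.5e-06/0.05343 = 2.81e-05. Haaland: 1/√f = -1.8 log₁₀[(2.81e-05/3.7)^1.11 + 6.9/6.359e+04] = -1.8 log₁₀[2.07e-06 + 0.000109] = 7.121, so f = 0.01972.
Total minor-loss coefficient ΣK = 3·0.7 = 2.1.
ΔP = [f·L/D + ΣK]·(ρV²/2) = [0.01972·5.877/0.05343 + 2.1]·(996.3·0.9425²/2) = [2.169 + 2.1]·442.5 = 1889 Pa.
Head loss h_f = ΔP/(ρg) = 1889/(996.3·9.81) = 0.1933 m.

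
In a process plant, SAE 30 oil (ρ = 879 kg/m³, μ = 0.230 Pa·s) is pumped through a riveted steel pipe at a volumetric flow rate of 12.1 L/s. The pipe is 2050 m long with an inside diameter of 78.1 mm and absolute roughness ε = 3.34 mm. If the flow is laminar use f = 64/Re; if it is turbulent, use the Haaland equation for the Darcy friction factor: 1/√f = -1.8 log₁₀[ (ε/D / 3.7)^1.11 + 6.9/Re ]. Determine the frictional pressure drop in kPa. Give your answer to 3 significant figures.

ΔP ≈ 6250 kPa

Q = 12.1 L/s = 12.1/1000 = 0.0121 m³/s.
Cross-sectional area A = πD²/4 = π(0.0781)²/4 = 0.004791 m²; mean velocity V = Q/A = 0.0121/0.004791 = 2.526 m/s.
Reynolds number Re = ρVD/μ = 879 · 2.526 · 0.0781 / 0.23 = 753.9.
Re < 2300 → laminar flow, so f = 64/Re = 64/753.9 = 0.08489 (the turbulent correlation is not needed).
Darcy-Weisbach: ΔP = f(L/D)(ρV²/2) = 0.08489·(2050/0.0781)·(879·2.526²/2) = 0.08489·2.625e+04·2804 = 6.248e+06 Pa.
ΔP = 6.248e+06 Pa = 6250 kPa.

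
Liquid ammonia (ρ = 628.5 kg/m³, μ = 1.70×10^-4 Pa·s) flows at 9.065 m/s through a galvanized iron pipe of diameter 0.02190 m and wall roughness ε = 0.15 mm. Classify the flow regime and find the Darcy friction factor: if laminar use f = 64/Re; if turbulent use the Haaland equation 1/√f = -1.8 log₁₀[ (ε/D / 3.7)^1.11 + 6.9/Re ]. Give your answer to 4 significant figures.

Re = ρVD/μ = 628.5·9.065·0.0219/0.00017 = 7.34e+05.
Re > 4000 → turbulent. ε/D = 0.00015/0.0219 = 0.00685; Haaland: 1/√f = -1.8 log₁₀[0.000927 + 9.4e-06] = 5.452, so f = 0.03365.

f ≈ 0.03365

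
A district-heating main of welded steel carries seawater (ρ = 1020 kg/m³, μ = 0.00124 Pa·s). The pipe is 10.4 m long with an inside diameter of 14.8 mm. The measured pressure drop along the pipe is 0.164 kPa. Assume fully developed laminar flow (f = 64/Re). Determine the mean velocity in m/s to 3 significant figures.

For laminar flow, f = 64/Re with Re = ρVD/μ, so Darcy-Weisbach reduces to ΔP = 32μLV/D². Solving for V: V = ΔP·D²/(32μL) = 164·(0.0148)²/(32·0.00124·10.4) = 0.08705 m/s.
Check: Re = ρVD/μ = 1020·0.08705·0.0148/0.00124 = 1060 < 2300, so the laminar assumption holds.

V ≈ 0.0870 m/s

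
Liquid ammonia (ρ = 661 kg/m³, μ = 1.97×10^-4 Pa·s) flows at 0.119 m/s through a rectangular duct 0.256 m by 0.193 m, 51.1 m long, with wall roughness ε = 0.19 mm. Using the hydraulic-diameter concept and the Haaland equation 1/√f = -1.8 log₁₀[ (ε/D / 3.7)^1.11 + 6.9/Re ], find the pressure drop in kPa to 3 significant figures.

Hydraulic diameter D_h = 4A/P = 4·(0.256·0.193)/(2·(0.256+0.193)) = 0.1976/0.898 = 0.2201 m.
Re = ρVD_h/μ = 661·0.119·0.2201/0.000197 = 8.787e+04.
ε/D_h = 0.00019/0.2201 = 0.000863; Haaland gives 1/√f = -1.8 log₁₀[9.3e-05+7.85e-05] = 6.778, so f = 0.02177.
ΔP = f(L/D_h)(ρV²/2) = 0.02177·51.1/0.2201·4.68 = 23.65 Pa.
ΔP = 0.0237 kPa.

ΔP ≈ 0.0237 kPa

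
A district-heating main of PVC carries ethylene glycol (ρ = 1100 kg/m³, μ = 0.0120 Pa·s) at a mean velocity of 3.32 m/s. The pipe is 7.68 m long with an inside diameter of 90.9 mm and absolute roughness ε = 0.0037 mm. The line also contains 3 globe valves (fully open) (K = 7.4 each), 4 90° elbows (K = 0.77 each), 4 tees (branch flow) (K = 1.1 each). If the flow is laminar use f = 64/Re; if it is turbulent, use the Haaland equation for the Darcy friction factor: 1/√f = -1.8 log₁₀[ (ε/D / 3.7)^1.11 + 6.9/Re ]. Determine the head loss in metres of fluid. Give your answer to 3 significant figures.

Reynolds number Re = ρVD/μ = 1100 · 3.32 · 0.0909 / 0.012 = 2.766e+04.
Re > 4000 → turbulent. Relative roughness ε/D = 3.7e-06/0.0909 = 4.07e-05. Haaland: 1/√f = -1.8 log₁₀[(4.07e-05/3.7)^1.11 + 6.9/2.766e+04] = -1.8 log₁₀[3.13e-06 + 0.000249] = 6.476, so f = 0.02385.
Total minor-loss coefficient ΣK = 3·7.4 + 4·0.77 + 4·1.1 = 29.7.
ΔP = [f·L/D + ΣK]·(ρV²/2) = [0.02385·7.68/0.0909 + 29.7]·(1100·3.32²/2) = [2.015 + 29.7]·6062 = 1.921e+05 Pa.
Head loss h_f = ΔP/(ρg) = 1.921e+05/(1100·9.81) = 17.8 m.

h_f ≈ 17.8 m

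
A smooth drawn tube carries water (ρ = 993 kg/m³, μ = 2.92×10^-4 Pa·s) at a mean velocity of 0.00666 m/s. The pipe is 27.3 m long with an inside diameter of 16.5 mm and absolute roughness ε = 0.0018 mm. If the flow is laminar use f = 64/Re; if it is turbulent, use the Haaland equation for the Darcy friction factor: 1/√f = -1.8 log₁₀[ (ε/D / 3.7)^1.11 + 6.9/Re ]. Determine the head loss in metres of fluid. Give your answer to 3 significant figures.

Reynolds number Re = ρVD/μ = 993 · 0.00666 · 0.0165 / 0.000292 = 373.7.
Re < 2300 → laminar flow, so f = 64/Re = 64/373.7 = 0.1713 (the turbulent correlation is not needed).
Darcy-Weisbach: ΔP = f(L/D)(ρV²/2) = 0.1713·(27.3/0.0165)·(993·0.00666²/2) = 0.1713·1655·0.02202 = 6.24 Pa.
Head loss h_f = ΔP/(ρg) = 6.24/(993·9.81) = 6.41×10^-4 m.

h_f ≈ 6.41×10^-4 m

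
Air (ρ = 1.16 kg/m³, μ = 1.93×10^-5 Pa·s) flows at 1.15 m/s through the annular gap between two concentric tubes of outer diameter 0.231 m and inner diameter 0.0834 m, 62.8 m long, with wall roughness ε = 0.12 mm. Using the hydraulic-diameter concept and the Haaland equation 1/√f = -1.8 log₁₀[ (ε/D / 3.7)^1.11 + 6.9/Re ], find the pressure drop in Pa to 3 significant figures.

ΔP ≈ 10.4 Pa

Hydraulic diameter D_h = 4A/P = D_o - D_i = 0.231 - 0.0834 = 0.1476 m.
Re = ρVD_h/μ = 1.16·1.15·0.1476/1.93e-05 = 1.02e+04.
ε/D_h = 0.00012/0.1476 = 0.000813; Haaland gives 1/√f = -1.8 log₁₀[8.7e-05+0.000676] = 5.611, so f = 0.03176.
ΔP = f(L/D_h)(ρV²/2) = 0.03176·62.8/0.1476·0.767 = 10.37 Pa.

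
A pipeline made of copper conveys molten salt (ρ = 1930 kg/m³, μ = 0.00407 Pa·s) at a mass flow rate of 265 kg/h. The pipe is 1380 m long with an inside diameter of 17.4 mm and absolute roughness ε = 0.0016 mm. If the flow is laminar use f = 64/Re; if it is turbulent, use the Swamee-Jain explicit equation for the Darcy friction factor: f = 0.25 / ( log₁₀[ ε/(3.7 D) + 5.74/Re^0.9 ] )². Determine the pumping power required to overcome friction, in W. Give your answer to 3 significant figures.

ṁ = 265 kg/h = 265/3600 = 0.07361 kg/s.
A = πD²/4 = π(0.0174)²/4 = 0.0002378 m²; mean velocity V = ṁ/(ρA) = 0.07361/(1930 · 0.0002378) = 0.1604 m/s.
Reynolds number Re = ρVD/μ = 1930 · 0.1604 · 0.0174 / 0.00407 = 1323.
Re < 2300 → laminar flow, so f = 64/Re = 64/1323 = 0.04836 (the turbulent correlation is not needed).
Darcy-Weisbach: ΔP = f(L/D)(ρV²/2) = 0.04836·(1380/0.0174)·(1930·0.1604²/2) = 0.04836·7.931e+04·24.83 = 9.522e+04 Pa.
Q = ṁ/ρ = 0.07361/1930 = 3.814e-05 m³/s.
Pumping power P = QΔP = 3.814e-05·9.522e+04 = 3.632 W = 3.63 W.

P ≈ 3.63 W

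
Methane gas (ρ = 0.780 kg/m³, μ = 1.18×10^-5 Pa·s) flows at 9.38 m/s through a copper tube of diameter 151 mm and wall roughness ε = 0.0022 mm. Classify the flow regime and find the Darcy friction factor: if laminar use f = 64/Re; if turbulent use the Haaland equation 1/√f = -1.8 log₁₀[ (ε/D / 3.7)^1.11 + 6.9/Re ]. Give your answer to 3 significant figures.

Re = ρVD/μ = 0.78·9.38·0.151/1.18e-05 = 9.363e+04.
Re > 4000 → turbulent. ε/D = 2.2e-06/0.151 = 1.46e-05; Haaland: 1/√f = -1.8 log₁₀[1e-06 + 7.37e-05] = 7.428, so f = 0.01812.

f ≈ 0.0181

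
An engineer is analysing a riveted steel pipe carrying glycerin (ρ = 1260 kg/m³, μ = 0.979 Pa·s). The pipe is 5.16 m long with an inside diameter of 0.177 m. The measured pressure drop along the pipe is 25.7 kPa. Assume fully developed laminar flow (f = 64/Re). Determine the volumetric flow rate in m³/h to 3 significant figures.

For laminar flow, f = 64/Re with Re = ρVD/μ, so Darcy-Weisbach reduces to ΔP = 32μLV/D². Solving for V: V = ΔP·D²/(32μL) = 2.57e+04·(0.177)²/(32·0.979·5.16) = 4.981 m/s.
Check: Re = ρVD/μ = 1260·4.981·0.177/0.979 = 1135 < 2300, so the laminar assumption holds.
Q = V·A = 4.981·(π/4·0.177²) = 0.1226 m³/s = 441 m³/h.

Q ≈ 441 m³/h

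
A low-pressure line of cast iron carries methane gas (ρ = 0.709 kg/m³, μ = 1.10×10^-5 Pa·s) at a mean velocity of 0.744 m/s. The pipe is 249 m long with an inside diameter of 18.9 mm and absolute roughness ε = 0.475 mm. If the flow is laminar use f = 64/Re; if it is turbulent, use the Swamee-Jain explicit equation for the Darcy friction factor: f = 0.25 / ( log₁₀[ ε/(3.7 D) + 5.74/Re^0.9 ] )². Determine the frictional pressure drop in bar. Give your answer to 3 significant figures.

ΔP ≈ 0.00183 bar

Reynolds number Re = ρVD/μ = 0.709 · 0.744 · 0.0189 / 1.1e-05 = 906.3.
Re < 2300 → laminar flow, so f = 64/Re = 64/906.3 = 0.07061 (the turbulent correlation is not needed).
Darcy-Weisbach: ΔP = f(L/D)(ρV²/2) = 0.07061·(249/0.0189)·(0.709·0.744²/2) = 0.07061·1.317e+04·0.1962 = 182.6 Pa.
ΔP = 182.6 Pa = 0.00183 bar.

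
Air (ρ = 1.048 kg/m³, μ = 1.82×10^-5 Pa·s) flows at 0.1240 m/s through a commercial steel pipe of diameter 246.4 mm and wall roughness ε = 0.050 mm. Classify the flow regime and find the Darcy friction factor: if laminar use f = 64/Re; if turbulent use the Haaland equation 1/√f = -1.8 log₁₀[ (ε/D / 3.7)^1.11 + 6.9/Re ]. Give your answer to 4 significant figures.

f ≈ 0.03638

Re = ρVD/μ = 1.048·0.124·0.2464/1.82e-05 = 1759.
Re < 2300 → laminar, so f = 64/Re = 0.03638 (roughness is irrelevant in laminar flow).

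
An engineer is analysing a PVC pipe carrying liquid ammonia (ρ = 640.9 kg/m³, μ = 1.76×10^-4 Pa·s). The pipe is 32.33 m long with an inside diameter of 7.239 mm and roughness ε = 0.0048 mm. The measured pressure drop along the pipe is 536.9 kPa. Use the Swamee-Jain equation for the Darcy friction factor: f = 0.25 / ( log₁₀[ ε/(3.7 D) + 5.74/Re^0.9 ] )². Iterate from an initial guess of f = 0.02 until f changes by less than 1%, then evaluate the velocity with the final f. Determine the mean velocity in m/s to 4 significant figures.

V ≈ 4.244 m/s

Rearranging Darcy-Weisbach: V = √(2·ΔP·D/(f·L·ρ)). With ε/D = 4.8e-06/0.007239 = 0.000663, iterate starting from f = 0.02:
  f = 0.02 → V = √(2·5.369e+05·0.007239/(0.02·32.33·640.9)) = 4.331 m/s; Re = ρVD/μ = 1.142e+05; f → 0.02079
  f = 0.02079 → V = 4.248 m/s; Re = 1.12e+05; f → 0.02083
Converged (Δf/f < 1%). With the final f = 0.02083: V = √(2·5.369e+05·0.007239/(0.02083·32.33·640.9)) = 4.244 m/s.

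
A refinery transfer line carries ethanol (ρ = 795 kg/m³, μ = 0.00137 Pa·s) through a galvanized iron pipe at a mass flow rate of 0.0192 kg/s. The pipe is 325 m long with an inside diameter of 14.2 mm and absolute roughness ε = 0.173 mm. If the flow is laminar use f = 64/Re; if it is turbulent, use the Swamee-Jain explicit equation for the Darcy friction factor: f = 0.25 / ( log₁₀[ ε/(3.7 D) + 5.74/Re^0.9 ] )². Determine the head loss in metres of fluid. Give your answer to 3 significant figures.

h_f ≈ 1.38 m

A = πD²/4 = π(0.0142)²/4 = 0.0001584 m²; mean velocity V = ṁ/(ρA) = 0.0192/(795 · 0.0001584) = 0.1525 m/s.
Reynolds number Re = ρVD/μ = 795 · 0.1525 · 0.0142 / 0.00137 = 1257.
Re < 2300 → laminar flow, so f = 64/Re = 64/1257 = 0.05093 (the turbulent correlation is not needed).
Darcy-Weisbach: ΔP = f(L/D)(ρV²/2) = 0.05093·(325/0.0142)·(795·0.1525²/2) = 0.05093·2.289e+04·9.244 = 1.078e+04 Pa.
Head loss h_f = ΔP/(ρg) = 1.078e+04/(795·9.81) = 1.38 m.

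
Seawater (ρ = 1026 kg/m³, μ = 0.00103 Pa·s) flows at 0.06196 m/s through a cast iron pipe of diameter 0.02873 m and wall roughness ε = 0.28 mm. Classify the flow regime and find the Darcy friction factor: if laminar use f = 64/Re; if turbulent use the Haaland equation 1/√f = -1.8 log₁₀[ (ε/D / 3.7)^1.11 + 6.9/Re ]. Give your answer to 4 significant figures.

f ≈ 0.03609

Re = ρVD/μ = 1026·0.06196·0.02873/0.00103 = 1773.
Re < 2300 → laminar, so f = 64/Re = 0.03609 (roughness is irrelevant in laminar flow).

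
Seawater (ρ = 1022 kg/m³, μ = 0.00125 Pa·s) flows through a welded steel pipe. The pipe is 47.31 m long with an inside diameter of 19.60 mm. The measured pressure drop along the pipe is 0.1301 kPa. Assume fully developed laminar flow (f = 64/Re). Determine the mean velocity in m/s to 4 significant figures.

V ≈ 0.02641 m/s

For laminar flow, f = 64/Re with Re = ρVD/μ, so Darcy-Weisbach reduces to ΔP = 32μLV/D². Solving for V: V = ΔP·D²/(32μL) = 130.1·(0.0196)²/(32·0.00125·47.31) = 0.02641 m/s.
Check: Re = ρVD/μ = 1022·0.02641·0.0196/0.00125 = 423.2 < 2300, so the laminar assumption holds.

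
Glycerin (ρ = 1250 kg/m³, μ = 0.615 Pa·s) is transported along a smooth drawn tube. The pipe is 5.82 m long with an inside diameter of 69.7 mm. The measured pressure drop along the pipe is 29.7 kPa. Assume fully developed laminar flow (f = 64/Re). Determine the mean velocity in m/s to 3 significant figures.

V ≈ 1.26 m/s

For laminar flow, f = 64/Re with Re = ρVD/μ, so Darcy-Weisbach reduces to ΔP = 32μLV/D². Solving for V: V = ΔP·D²/(32μL) = 2.97e+04·(0.0697)²/(32·0.615·5.82) = 1.26 m/s.
Check: Re = ρVD/μ = 1250·1.26·0.0697/0.615 = 178.5 < 2300, so the laminar assumption holds.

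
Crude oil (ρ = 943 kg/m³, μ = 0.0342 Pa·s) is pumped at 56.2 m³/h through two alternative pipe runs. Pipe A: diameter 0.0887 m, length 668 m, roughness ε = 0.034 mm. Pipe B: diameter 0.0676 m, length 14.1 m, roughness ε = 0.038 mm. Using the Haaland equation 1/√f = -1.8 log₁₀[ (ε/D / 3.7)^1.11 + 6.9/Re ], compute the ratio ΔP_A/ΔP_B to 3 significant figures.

ΔP_A/ΔP_B ≈ 13.1

Pipe A: V = Q/A = 0.01561/0.006179 = 2.526 m/s; Re = 6179; ε/D = 0.000383; Haaland → f = 0.03577; ΔP_A = f(L/D)(ρV²/2) = 8.106e+05 Pa.
Pipe B: V = Q/A = 0.01561/0.003589 = 4.35 m/s; Re = 8107; ε/D = 0.000562; Haaland → f = 0.03336; ΔP_B = f(L/D)(ρV²/2) = 6.208e+04 Pa.
ΔP_A/ΔP_B = 8.106e+05/6.208e+04 = 13.1.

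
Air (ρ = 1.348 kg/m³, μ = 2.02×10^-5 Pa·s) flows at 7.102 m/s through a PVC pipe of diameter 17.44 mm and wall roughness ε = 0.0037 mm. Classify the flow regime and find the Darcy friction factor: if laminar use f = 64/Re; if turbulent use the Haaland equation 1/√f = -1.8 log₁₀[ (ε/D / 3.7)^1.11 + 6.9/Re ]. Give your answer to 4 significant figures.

f ≈ 0.03278

Re = ρVD/μ = 1.348·7.102·0.01744/2.02e-05 = 8265.
Re > 4000 → turbulent. ε/D = 3.7e-06/0.01744 = 0.000212; Haaland: 1/√f = -1.8 log₁₀[1.96e-05 + 0.000835] = 5.523, so f = 0.03278.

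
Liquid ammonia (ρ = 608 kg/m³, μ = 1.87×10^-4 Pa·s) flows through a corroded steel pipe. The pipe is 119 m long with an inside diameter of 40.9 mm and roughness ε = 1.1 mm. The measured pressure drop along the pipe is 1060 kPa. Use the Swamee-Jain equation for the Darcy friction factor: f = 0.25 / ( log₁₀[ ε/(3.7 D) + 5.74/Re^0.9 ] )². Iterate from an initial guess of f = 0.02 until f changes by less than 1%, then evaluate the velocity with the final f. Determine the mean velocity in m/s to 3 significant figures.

Rearranging Darcy-Weisbach: V = √(2·ΔP·D/(f·L·ρ)). With ε/D = 0.0011/0.0409 = 0.0269, iterate starting from f = 0.02:
  f = 0.02 → V = √(2·1.06e+06·0.0409/(0.02·119·608)) = 7.741 m/s; Re = ρVD/μ = 1.029e+06; f → 0.05473
  f = 0.05473 → V = 4.679 m/s; Re = 6.223e+05; f → 0.05477
Converged (Δf/f < 1%). With the final f = 0.05477: V = √(2·1.06e+06·0.0409/(0.05477·119·608)) = 4.678 m/s.

V ≈ 4.68 m/s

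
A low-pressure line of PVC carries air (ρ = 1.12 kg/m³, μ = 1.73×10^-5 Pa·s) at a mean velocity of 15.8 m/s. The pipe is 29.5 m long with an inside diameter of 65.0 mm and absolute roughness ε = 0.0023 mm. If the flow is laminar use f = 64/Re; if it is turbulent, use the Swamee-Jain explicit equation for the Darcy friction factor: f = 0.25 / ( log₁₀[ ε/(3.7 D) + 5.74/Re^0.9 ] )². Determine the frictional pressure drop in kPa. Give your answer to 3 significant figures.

ΔP ≈ 1.25 kPa

Reynolds number Re = ρVD/μ = 1.12 · 15.8 · 0.065 / 1.73e-05 = 6.649e+04.
Re > 4000 → turbulent. Relative roughness ε/D = 2.3e-06/0.065 = 3.54e-05. Swamee-Jain: f = 0.25/(log₁₀[3.54e-05/3.7 + 5.74/6.649e+04^0.9])² = 0.25/(log₁₀[9.56e-06 + 0.000262])² = 0.25/(-3.566)² = 0.01966.
Darcy-Weisbach: ΔP = f(L/D)(ρV²/2) = 0.01966·(29.5/0.065)·(1.12·15.8²/2) = 0.01966·453.8·139.8 = 1247 Pa.
ΔP = 1247 Pa = 1.25 kPa.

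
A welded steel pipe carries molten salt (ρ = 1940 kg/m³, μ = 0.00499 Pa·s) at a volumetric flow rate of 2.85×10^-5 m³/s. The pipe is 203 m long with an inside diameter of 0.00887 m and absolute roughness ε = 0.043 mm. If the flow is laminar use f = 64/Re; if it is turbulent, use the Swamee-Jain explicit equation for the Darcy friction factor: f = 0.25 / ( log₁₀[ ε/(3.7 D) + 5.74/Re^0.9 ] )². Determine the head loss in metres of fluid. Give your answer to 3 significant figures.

Cross-sectional area A = πD²/4 = π(0.00887)²/4 = 6.179e-05 m²; mean velocity V = Q/A = 2.85e-05/6.179e-05 = 0.4612 m/s.
Reynolds number Re = ρVD/μ = 1940 · 0.4612 · 0.00887 / 0.00499 = 1590.
Re < 2300 → laminar flow, so f = 64/Re = 64/1590 = 0.04024 (the turbulent correlation is not needed).
Darcy-Weisbach: ΔP = f(L/D)(ρV²/2) = 0.04024·(203/0.00887)·(1940·0.4612²/2) = 0.04024·2.289e+04·206.3 = 1.9e+05 Pa.
Head loss h_f = ΔP/(ρg) = 1.9e+05/(1940·9.81) = 9.98 m.

h_f ≈ 9.98 m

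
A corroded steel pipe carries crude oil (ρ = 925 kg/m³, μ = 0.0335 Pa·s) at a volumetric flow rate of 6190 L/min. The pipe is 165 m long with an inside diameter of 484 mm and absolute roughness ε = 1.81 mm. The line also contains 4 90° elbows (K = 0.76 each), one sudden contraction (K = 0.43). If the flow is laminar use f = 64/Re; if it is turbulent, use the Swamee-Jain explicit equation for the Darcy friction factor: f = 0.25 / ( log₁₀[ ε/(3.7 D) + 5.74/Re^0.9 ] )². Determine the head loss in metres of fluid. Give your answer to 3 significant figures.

Q = 6190 L/min = 6190/60000 = 0.1032 m³/s.
Cross-sectional area A = πD²/4 = π(0.484)²/4 = 0.184 m²; mean velocity V = Q/A = 0.1032/0.184 = 0.5607 m/s.
Reynolds number Re = ρVD/μ = 925 · 0.5607 · 0.484 / 0.0335 = 7494.
Re > 4000 → turbulent. Relative roughness ε/D = 0.00181/0.484 = 0.00374. Swamee-Jain: f = 0.25/(log₁₀[0.00374/3.7 + 5.74/7494^0.9])² = 0.25/(log₁₀[0.00101 + 0.00187])² = 0.25/(-2.541)² = 0.03873.
Total minor-loss coefficient ΣK = 4·0.76 + 1·0.43 = 3.47.
ΔP = [f·L/D + ΣK]·(ρV²/2) = [0.03873·165/0.484 + 3.47]·(925·0.5607²/2) = [13.2 + 3.47]·145.4 = 2425 Pa.
Head loss h_f = ΔP/(ρg) = 2425/(925·9.81) = 0.267 m.

h_f ≈ 0.267 m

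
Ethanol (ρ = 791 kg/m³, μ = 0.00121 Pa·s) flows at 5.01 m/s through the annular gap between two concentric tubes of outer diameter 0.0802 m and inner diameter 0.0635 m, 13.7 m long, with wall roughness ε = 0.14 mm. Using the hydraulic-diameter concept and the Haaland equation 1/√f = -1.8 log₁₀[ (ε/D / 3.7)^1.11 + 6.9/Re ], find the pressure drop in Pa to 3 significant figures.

Hydraulic diameter D_h = 4A/P = D_o - D_i = 0.0802 - 0.0635 = 0.0167 m.
Re = ρVD_h/μ = 791·5.01·0.0167/0.00121 = 5.469e+04.
ε/D_h = 0.00014/0.0167 = 0.00838; Haaland gives 1/√f = -1.8 log₁₀[0.00116+0.000126] = 5.204, so f = 0.03693.
ΔP = f(L/D_h)(ρV²/2) = 0.03693·13.7/0.0167·9927 = 3.008e+05 Pa.

ΔP ≈ 301000 Pa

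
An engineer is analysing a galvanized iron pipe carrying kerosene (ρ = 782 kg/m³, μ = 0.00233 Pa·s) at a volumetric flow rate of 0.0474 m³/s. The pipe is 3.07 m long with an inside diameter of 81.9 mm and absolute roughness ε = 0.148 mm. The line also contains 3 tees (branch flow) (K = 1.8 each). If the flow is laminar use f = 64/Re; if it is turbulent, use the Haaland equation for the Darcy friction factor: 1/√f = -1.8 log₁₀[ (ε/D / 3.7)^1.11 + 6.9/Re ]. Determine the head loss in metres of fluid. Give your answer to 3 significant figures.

Cross-sectional area A = πD²/4 = π(0.0819)²/4 = 0.005268 m²; mean velocity V = Q/A = 0.0474/0.005268 = 8.997 m/s.
Reynolds number Re = ρVD/μ = 782 · 8.997 · 0.0819 / 0.00233 = 2.473e+05.
Re > 4000 → turbulent. Relative roughness ε/D = 0.000148/0.0819 = 0.00181. Haaland: 1/√f = -1.8 log₁₀[(0.00181/3.7)^1.11 + 6.9/2.473e+05] = -1.8 log₁₀[0.000211 + 2.79e-05] = 6.519, so f = 0.02353.
Total minor-loss coefficient ΣK = 3·1.8 = 5.4.
ΔP = [f·L/D + ΣK]·(ρV²/2) = [0.02353·3.07/0.0819 + 5.4]·(782·8.997²/2) = [0.8821 + 5.4]·3.165e+04 = 1.988e+05 Pa.
Head loss h_f = ΔP/(ρg) = 1.988e+05/(782·9.81) = 25.9 m.

h_f ≈ 25.9 m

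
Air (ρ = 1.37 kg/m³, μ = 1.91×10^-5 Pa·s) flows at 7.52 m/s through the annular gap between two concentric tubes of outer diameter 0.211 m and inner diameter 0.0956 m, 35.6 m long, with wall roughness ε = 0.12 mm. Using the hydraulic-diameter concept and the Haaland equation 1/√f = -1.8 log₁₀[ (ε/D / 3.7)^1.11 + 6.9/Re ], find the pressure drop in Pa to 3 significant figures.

Hydraulic diameter D_h = 4A/P = D_o - D_i = 0.211 - 0.0956 = 0.1154 m.
Re = ρVD_h/μ = 1.37·7.52·0.1154/1.91e-05 = 6.225e+04.
ε/D_h = 0.00012/0.1154 = 0.00104; Haaland gives 1/√f = -1.8 log₁₀[0.000114+0.000111] = 6.565, so f = 0.0232.
ΔP = f(L/D_h)(ρV²/2) = 0.0232·35.6/0.1154·38.74 = 277.2 Pa.

ΔP ≈ 277 Pa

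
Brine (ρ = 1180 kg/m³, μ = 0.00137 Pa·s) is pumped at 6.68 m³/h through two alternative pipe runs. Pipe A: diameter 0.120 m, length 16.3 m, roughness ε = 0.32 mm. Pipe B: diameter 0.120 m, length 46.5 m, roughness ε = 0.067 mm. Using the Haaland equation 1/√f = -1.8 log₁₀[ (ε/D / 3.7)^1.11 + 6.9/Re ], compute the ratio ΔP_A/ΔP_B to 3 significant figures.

Pipe A: V = Q/A = 0.001856/0.01131 = 0.1641 m/s; Re = 1.696e+04; ε/D = 0.00267; Haaland → f = 0.03139; ΔP_A = f(L/D)(ρV²/2) = 67.73 Pa.
Pipe B: V = Q/A = 0.001856/0.01131 = 0.1641 m/s; Re = 1.696e+04; ε/D = 0.000558; Haaland → f = 0.02778; ΔP_B = f(L/D)(ρV²/2) = 171 Pa.
ΔP_A/ΔP_B = 67.73/171 = 0.396.

ΔP_A/ΔP_B ≈ 0.396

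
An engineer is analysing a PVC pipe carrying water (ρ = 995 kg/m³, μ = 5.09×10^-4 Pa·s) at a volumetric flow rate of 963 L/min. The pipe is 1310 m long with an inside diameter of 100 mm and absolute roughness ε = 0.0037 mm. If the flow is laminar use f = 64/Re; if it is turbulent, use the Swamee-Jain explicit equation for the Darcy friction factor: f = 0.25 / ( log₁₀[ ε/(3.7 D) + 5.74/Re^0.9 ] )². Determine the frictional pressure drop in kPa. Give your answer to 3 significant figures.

Q = 963 L/min = 963/60000 = 0.01605 m³/s.
Cross-sectional area A = πD²/4 = π(0.1)²/4 = 0.007854 m²; mean velocity V = Q/A = 0.01605/0.007854 = 2.044 m/s.
Reynolds number Re = ρVD/μ = 995 · 2.044 · 0.1 / 0.000509 = 3.995e+05.
Re > 4000 → turbulent. Relative roughness ε/D = 3.7e-06/0.1 = 3.7e-05. Swamee-Jain: f = 0.25/(log₁₀[3.7e-05/3.7 + 5.74/3.995e+05^0.9])² = 0.25/(log₁₀[1e-05 + 5.22e-05])² = 0.25/(-4.206)² = 0.01413.
Darcy-Weisbach: ΔP = f(L/D)(ρV²/2) = 0.01413·(1310/0.1)·(995·2.044²/2) = 0.01413·1.31e+04·2078 = 3.846e+05 Pa.
ΔP = 3.846e+05 Pa = 385 kPa.

ΔP ≈ 385 kPa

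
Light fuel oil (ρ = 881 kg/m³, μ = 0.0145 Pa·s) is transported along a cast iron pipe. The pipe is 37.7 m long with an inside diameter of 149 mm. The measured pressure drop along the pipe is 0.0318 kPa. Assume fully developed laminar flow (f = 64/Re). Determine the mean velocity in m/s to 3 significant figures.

V ≈ 0.0404 m/s

For laminar flow, f = 64/Re with Re = ρVD/μ, so Darcy-Weisbach reduces to ΔP = 32μLV/D². Solving for V: V = ΔP·D²/(32μL) = 31.8·(0.149)²/(32·0.0145·37.7) = 0.04036 m/s.
Check: Re = ρVD/μ = 881·0.04036·0.149/0.0145 = 365.4 < 2300, so the laminar assumption holds.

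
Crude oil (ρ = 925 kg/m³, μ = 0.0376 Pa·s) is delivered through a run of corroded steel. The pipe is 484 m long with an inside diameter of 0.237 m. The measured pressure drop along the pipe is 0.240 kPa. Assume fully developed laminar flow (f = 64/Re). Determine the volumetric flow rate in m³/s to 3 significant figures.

Q ≈ 0.00102 m³/s

For laminar flow, f = 64/Re with Re = ρVD/μ, so Darcy-Weisbach reduces to ΔP = 32μLV/D². Solving for V: V = ΔP·D²/(32μL) = 240·(0.237)²/(32·0.0376·484) = 0.02315 m/s.
Check: Re = ρVD/μ = 925·0.02315·0.237/0.0376 = 135 < 2300, so the laminar assumption holds.
Q = V·A = 0.02315·(π/4·0.237²) = 0.001021 m³/s = 0.00102 m³/s.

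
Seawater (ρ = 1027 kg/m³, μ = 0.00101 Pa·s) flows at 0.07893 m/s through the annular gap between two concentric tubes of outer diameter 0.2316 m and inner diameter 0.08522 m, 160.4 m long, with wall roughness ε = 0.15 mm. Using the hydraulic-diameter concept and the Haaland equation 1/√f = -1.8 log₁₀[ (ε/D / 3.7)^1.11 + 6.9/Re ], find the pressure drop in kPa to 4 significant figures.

ΔP ≈ 0.1087 kPa

Hydraulic diameter D_h = 4A/P = D_o - D_i = 0.2316 - 0.08522 = 0.1464 m.
Re = ρVD_h/μ = 1027·0.07893·0.1464/0.00101 = 1.175e+04.
ε/D_h = 0.00015/0.1464 = 0.00102; Haaland gives 1/√f = -1.8 log₁₀[0.000112+0.000587] = 5.679, so f = 0.03101.
ΔP = f(L/D_h)(ρV²/2) = 0.03101·160.4/0.1464·3.199 = 108.7 Pa.
ΔP = 0.1087 kPa.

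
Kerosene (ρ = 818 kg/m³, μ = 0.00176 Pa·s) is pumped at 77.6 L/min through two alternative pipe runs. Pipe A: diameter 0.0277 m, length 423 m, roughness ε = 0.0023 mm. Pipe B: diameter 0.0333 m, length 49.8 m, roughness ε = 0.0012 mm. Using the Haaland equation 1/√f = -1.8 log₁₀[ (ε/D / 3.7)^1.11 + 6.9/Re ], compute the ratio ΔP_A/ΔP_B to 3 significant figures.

ΔP_A/ΔP_B ≈ 20.5

Pipe A: V = Q/A = 0.001293/0.0006026 = 2.146 m/s; Re = 2.763e+04; ε/D = 8.3e-05; Haaland → f = 0.02394; ΔP_A = f(L/D)(ρV²/2) = 6.887e+05 Pa.
Pipe B: V = Q/A = 0.001293/0.0008709 = 1.485 m/s; Re = 2.298e+04; ε/D = 3.6e-05; Haaland → f = 0.02493; ΔP_B = f(L/D)(ρV²/2) = 3.363e+04 Pa.
ΔP_A/ΔP_B = 6.887e+05/3.363e+04 = 20.5.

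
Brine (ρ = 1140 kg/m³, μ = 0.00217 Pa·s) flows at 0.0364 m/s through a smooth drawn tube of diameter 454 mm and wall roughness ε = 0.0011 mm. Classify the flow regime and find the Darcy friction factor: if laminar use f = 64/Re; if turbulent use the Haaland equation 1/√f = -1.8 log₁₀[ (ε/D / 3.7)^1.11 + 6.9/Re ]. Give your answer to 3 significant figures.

Re = ρVD/μ = 1140·0.0364·0.454/0.00217 = 8682.
Re > 4000 → turbulent. ε/D = 1.1e-06/0.454 = 2.42e-06; Haaland: 1/√f = -1.8 log₁₀[1.37e-07 + 0.000795] = 5.579, so f = 0.03212.

f ≈ 0.0321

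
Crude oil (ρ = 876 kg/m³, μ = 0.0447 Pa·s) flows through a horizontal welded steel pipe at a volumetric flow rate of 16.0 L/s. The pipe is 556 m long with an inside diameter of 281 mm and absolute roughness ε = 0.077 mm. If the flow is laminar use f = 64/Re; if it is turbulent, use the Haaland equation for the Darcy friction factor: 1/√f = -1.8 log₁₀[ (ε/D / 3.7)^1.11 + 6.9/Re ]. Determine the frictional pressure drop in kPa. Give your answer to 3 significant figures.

Q = 16.0 L/s = 16.0/1000 = 0.016 m³/s.
Cross-sectional area A = πD²/4 = π(0.281)²/4 = 0.06202 m²; mean velocity V = Q/A = 0.016/0.06202 = 0.258 m/s.
Reynolds number Re = ρVD/μ = 876 · 0.258 · 0.281 / 0.0447 = 1421.
Re < 2300 → laminar flow, so f = 64/Re = 64/1421 = 0.04505 (the turbulent correlation is not needed).
Darcy-Weisbach: ΔP = f(L/D)(ρV²/2) = 0.04505·(556/0.281)·(876·0.258²/2) = 0.04505·1979·29.15 = 2599 Pa.
ΔP = 2599 Pa = 2.60 kPa.

ΔP ≈ 2.60 kPa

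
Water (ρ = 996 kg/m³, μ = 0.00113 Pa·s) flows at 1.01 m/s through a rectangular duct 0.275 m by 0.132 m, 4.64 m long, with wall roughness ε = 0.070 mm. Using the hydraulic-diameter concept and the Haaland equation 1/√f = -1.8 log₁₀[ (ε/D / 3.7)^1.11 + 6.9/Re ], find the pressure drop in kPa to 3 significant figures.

Hydraulic diameter D_h = 4A/P = 4·(0.275·0.132)/(2·(0.275+0.132)) = 0.1452/0.814 = 0.1784 m.
Re = ρVD_h/μ = 996·1.01·0.1784/0.00113 = 1.588e+05.
ε/D_h = 7e-05/0.1784 = 0.000392; Haaland gives 1/√f = -1.8 log₁₀[3.88e-05+4.35e-05] = 7.353, so f = 0.0185.
ΔP = f(L/D_h)(ρV²/2) = 0.0185·4.64/0.1784·508 = 244.4 Pa.
ΔP = 0.244 kPa.

ΔP ≈ 0.244 kPa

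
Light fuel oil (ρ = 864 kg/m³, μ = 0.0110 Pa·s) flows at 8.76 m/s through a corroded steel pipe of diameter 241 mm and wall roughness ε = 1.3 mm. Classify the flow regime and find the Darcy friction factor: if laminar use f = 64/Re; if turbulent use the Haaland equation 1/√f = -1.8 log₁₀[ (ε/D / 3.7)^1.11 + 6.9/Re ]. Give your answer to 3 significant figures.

Re = ρVD/μ = 864·8.76·0.241/0.011 = 1.658e+05.
Re > 4000 → turbulent. ε/D = 0.0013/0.241 = 0.00539; Haaland: 1/√f = -1.8 log₁₀[0.000711 + 4.16e-05] = 5.622, so f = 0.03163.

f ≈ 0.0316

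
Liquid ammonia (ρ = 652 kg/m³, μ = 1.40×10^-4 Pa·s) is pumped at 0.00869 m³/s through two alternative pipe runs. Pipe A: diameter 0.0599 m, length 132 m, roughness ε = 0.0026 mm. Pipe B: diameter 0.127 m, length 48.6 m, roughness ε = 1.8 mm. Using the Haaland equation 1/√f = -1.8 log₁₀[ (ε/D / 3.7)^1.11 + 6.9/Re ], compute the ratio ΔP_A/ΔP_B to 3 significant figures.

Pipe A: V = Q/A = 0.00869/0.002818 = 3.084 m/s; Re = 8.602e+05; ε/D = 4.34e-05; Haaland → f = 0.01263; ΔP_A = f(L/D)(ρV²/2) = 8.627e+04 Pa.
Pipe B: V = Q/A = 0.00869/0.01267 = 0.686 m/s; Re = 4.057e+05; ε/D = 0.0142; Haaland → f = 0.043; ΔP_B = f(L/D)(ρV²/2) = 2525 Pa.
ΔP_A/ΔP_B = 8.627e+04/2525 = 34.2.

ΔP_A/ΔP_B ≈ 34.2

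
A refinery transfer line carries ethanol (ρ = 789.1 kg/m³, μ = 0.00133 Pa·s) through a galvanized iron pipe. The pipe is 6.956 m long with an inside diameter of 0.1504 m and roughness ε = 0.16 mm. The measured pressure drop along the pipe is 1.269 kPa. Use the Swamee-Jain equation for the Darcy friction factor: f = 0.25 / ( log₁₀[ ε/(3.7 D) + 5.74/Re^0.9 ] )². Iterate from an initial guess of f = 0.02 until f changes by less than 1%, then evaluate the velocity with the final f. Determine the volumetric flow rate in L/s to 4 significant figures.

Q ≈ 31.77 L/s

Rearranging Darcy-Weisbach: V = √(2·ΔP·D/(f·L·ρ)). With ε/D = 0.00016/0.1504 = 0.00106, iterate starting from f = 0.02:
  f = 0.02 → V = √(2·1269·0.1504/(0.02·6.956·789.1)) = 1.865 m/s; Re = ρVD/μ = 1.664e+05; f → 0.02168
  f = 0.02168 → V = 1.791 m/s; Re = 1.598e+05; f → 0.02174
Converged (Δf/f < 1%). With the final f = 0.02174: V = √(2·1269·0.1504/(0.02174·6.956·789.1)) = 1.788 m/s.
Q = V·A = 1.788·(π/4·0.1504²) = 0.03177 m³/s = 31.77 L/s.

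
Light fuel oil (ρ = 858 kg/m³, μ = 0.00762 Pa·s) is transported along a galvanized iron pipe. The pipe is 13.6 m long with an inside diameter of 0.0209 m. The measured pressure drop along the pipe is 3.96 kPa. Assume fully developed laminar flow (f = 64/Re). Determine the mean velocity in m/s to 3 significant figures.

For laminar flow, f = 64/Re with Re = ρVD/μ, so Darcy-Weisbach reduces to ΔP = 32μLV/D². Solving for V: V = ΔP·D²/(32μL) = 3960·(0.0209)²/(32·0.00762·13.6) = 0.5216 m/s.
Check: Re = ρVD/μ = 858·0.5216·0.0209/0.00762 = 1228 < 2300, so the laminar assumption holds.

V ≈ 0.522 m/s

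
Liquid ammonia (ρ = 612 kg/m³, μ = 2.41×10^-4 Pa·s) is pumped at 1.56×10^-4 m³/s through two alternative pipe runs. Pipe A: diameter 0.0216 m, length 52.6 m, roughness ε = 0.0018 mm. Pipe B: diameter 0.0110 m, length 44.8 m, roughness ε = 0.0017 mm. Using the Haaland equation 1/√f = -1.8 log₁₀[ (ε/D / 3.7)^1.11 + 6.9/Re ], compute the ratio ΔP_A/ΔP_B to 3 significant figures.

Pipe A: V = Q/A = 0.000156/0.0003664 = 0.4257 m/s; Re = 2.335e+04; ε/D = 8.33e-05; Haaland → f = 0.02492; ΔP_A = f(L/D)(ρV²/2) = 3365 Pa.
Pipe B: V = Q/A = 0.000156/9.503e-05 = 1.642 m/s; Re = 4.585e+04; ε/D = 0.000155; Haaland → f = 0.02155; ΔP_B = f(L/D)(ρV²/2) = 7.237e+04 Pa.
ΔP_A/ΔP_B = 3365/7.237e+04 = 0.0465.

ΔP_A/ΔP_B ≈ 0.0465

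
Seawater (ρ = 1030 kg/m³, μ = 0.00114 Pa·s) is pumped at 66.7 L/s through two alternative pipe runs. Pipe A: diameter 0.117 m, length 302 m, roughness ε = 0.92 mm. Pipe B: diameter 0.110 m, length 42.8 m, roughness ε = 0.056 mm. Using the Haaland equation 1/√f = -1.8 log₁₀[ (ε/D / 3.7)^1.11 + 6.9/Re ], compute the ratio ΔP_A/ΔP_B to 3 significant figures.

ΔP_A/ΔP_B ≈ 10.5

Pipe A: V = Q/A = 0.0667/0.01075 = 6.204 m/s; Re = 6.558e+05; ε/D = 0.00786; Haaland → f = 0.03517; ΔP_A = f(L/D)(ρV²/2) = 1.799e+06 Pa.
Pipe B: V = Q/A = 0.0667/0.009503 = 7.019 m/s; Re = 6.976e+05; ε/D = 0.000509; Haaland → f = 0.01741; ΔP_B = f(L/D)(ρV²/2) = 1.719e+05 Pa.
ΔP_A/ΔP_B = 1.799e+06/1.719e+05 = 10.5.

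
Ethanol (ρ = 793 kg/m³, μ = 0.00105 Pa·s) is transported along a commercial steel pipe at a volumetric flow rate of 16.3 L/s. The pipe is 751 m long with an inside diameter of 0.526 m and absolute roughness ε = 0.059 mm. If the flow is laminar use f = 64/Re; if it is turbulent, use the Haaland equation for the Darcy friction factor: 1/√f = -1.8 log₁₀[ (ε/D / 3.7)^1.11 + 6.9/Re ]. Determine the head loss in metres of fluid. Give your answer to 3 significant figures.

h_f ≈ 0.00966 m

Q = 16.3 L/s = 16.3/1000 = 0.0163 m³/s.
Cross-sectional area A = πD²/4 = π(0.526)²/4 = 0.2173 m²; mean velocity V = Q/A = 0.0163/0.2173 = 0.07501 m/s.
Reynolds number Re = ρVD/μ = 793 · 0.07501 · 0.526 / 0.00105 = 2.98e+04.
Re > 4000 → turbulent. Relative roughness ε/D = 5.9e-05/0.526 = 0.000112. Haaland: 1/√f = -1.8 log₁₀[(0.000112/3.7)^1.11 + 6.9/2.98e+04] = -1.8 log₁₀[9.65e-06 + 0.000232] = 6.512, so f = 0.02358.
Darcy-Weisbach: ΔP = f(L/D)(ρV²/2) = 0.02358·(751/0.526)·(793·0.07501²/2) = 0.02358·1428·2.231 = 75.12 Pa.
Head loss h_f = ΔP/(ρg) = 75.12/(793·9.81) = 0.00966 m.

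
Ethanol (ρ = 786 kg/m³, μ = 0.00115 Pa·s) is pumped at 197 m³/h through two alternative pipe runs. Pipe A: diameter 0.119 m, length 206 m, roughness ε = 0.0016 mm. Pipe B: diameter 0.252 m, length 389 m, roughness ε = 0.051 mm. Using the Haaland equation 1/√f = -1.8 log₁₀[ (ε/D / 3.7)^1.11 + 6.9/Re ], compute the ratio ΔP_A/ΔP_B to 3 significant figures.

ΔP_A/ΔP_B ≈ 18.2

Pipe A: V = Q/A = 0.05472/0.01112 = 4.92 m/s; Re = 4.002e+05; ε/D = 1.34e-05; Haaland → f = 0.01373; ΔP_A = f(L/D)(ρV²/2) = 2.262e+05 Pa.
Pipe B: V = Q/A = 0.05472/0.04988 = 1.097 m/s; Re = 1.89e+05; ε/D = 0.000202; Haaland → f = 0.01702; ΔP_B = f(L/D)(ρV²/2) = 1.243e+04 Pa.
ΔP_A/ΔP_B = 2.262e+05/1.243e+04 = 18.2.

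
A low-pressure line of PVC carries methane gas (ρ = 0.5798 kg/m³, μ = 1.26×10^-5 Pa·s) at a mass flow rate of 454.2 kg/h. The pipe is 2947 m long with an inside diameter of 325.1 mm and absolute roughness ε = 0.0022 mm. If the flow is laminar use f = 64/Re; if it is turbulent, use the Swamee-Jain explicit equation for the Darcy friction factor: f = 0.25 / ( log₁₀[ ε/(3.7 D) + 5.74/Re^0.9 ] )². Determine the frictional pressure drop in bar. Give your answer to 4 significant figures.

ṁ = 454.2 kg/h = 454.2/3600 = 0.1262 kg/s.
A = πD²/4 = π(0.3251)²/4 = 0.08301 m²; mean velocity V = ṁ/(ρA) = 0.1262/(0.5798 · 0.08301) = 2.621 m/s.
Reynolds number Re = ρVD/μ = 0.5798 · 2.621 · 0.3251 / 1.26e-05 = 3.922e+04.
Re > 4000 → turbulent. Relative roughness ε/D = 2.2e-06/0.3251 = 6.77e-06. Swamee-Jain: f = 0.25/(log₁₀[6.77e-06/3.7 + 5.74/3.922e+04^0.9])² = 0.25/(log₁₀[1.83e-06 + 0.000421])² = 0.25/(-3.373)² = 0.02197.
Darcy-Weisbach: ΔP = f(L/D)(ρV²/2) = 0.02197·(2947/0.3251)·(0.5798·2.621²/2) = 0.02197·9065·1.992 = 396.8 Pa.
ΔP = 396.8 Pa = 0.003968 bar.

ΔP ≈ 0.003968 bar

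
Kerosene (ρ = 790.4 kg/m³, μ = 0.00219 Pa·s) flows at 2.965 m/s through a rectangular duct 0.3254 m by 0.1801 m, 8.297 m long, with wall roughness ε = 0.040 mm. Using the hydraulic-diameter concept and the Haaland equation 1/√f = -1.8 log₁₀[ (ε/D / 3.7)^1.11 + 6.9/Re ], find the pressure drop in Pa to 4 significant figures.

Hydraulic diameter D_h = 4A/P = 4·(0.3254·0.1801)/(2·(0.3254+0.1801)) = 0.2344/1.011 = 0.2319 m.
Re = ρVD_h/μ = 790.4·2.965·0.2319/0.00219 = 2.481e+05.
ε/D_h = 4e-05/0.2319 = 0.000173; Haaland gives 1/√f = -1.8 log₁₀[1.56e-05+2.78e-05] = 7.853, so f = 0.01622.
ΔP = f(L/D_h)(ρV²/2) = 0.01622·8.297/0.2319·3474 = 2016 Pa.

ΔP ≈ 2016 Pa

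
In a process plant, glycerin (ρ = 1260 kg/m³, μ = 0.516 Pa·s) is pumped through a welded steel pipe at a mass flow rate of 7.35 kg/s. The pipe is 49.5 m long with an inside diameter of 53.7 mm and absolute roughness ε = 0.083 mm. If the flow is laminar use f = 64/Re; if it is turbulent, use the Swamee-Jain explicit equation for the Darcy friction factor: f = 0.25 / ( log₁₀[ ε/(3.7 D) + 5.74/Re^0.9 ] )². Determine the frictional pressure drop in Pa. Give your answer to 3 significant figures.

A = πD²/4 = π(0.0537)²/4 = 0.002265 m²; mean velocity V = ṁ/(ρA) = 7.35/(1260 · 0.002265) = 2.576 m/s.
Reynolds number Re = ρVD/μ = 1260 · 2.576 · 0.0537 / 0.516 = 337.7.
Re < 2300 → laminar flow, so f = 64/Re = 64/337.7 = 0.1895 (the turbulent correlation is not needed).
Darcy-Weisbach: ΔP = f(L/D)(ρV²/2) = 0.1895·(49.5/0.0537)·(1260·2.576²/2) = 0.1895·921.8·4179 = 7.3e+05 Pa.

ΔP ≈ 730000 Pa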